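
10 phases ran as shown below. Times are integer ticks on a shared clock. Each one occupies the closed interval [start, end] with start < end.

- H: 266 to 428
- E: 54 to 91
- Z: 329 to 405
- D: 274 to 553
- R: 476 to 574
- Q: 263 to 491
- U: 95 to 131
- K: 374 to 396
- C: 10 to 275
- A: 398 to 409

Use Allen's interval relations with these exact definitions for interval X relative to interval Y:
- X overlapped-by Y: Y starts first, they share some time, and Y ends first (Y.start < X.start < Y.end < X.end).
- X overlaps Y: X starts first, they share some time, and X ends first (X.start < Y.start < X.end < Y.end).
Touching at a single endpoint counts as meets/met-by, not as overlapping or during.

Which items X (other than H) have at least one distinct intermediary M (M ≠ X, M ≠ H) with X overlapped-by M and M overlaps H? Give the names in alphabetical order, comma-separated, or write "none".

D, Q

Target H = [266, 428].
Intermediaries M with M overlaps H: C.
Via C — items with X overlapped-by C: D, Q.
Union: D, Q.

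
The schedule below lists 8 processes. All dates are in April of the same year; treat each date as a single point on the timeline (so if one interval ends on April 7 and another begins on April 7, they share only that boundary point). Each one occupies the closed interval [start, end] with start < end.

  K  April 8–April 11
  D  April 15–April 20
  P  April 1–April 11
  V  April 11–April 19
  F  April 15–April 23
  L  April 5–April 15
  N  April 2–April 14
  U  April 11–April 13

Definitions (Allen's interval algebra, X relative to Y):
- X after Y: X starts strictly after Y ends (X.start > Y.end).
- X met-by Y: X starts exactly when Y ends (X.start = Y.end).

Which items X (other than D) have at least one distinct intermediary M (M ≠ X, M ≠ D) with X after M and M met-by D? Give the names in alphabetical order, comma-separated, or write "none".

Target D = [April 15, April 20].
Intermediaries M with M met-by D: none.
Union: none.

none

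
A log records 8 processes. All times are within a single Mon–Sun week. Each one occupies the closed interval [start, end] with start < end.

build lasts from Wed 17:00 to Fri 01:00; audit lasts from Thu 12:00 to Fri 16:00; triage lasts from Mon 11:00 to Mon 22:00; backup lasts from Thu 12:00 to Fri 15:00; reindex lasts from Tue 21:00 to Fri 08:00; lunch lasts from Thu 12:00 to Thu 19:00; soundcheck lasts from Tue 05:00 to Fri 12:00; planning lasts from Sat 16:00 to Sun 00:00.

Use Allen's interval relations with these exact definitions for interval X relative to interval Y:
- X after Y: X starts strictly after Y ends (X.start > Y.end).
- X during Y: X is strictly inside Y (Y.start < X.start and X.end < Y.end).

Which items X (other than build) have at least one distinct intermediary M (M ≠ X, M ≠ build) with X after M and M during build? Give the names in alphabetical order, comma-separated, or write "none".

planning

Target build = [Wed 17:00, Fri 01:00].
Intermediaries M with M during build: lunch.
Via lunch — items with X after lunch: planning.
Union: planning.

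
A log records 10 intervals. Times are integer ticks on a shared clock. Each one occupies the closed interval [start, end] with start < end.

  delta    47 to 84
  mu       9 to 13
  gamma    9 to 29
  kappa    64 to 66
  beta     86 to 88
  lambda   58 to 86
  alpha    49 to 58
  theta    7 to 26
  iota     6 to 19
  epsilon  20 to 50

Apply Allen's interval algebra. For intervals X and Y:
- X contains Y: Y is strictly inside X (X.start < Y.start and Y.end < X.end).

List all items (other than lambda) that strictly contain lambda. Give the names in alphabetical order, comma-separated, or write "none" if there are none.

none

Target lambda = [58, 86].
alpha [49, 58] → meets → no.
beta [86, 88] → met-by → no.
delta [47, 84] → overlaps → no.
epsilon [20, 50] → before → no.
gamma [9, 29] → before → no.
iota [6, 19] → before → no.
kappa [64, 66] → during → no.
mu [9, 13] → before → no.
theta [7, 26] → before → no.
Result: none.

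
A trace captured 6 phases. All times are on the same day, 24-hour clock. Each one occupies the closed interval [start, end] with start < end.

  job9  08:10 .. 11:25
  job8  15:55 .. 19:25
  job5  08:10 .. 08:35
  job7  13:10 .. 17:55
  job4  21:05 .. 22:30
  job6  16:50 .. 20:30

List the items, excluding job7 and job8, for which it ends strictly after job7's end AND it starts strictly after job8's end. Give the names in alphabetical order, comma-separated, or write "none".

Conditions: its end is strictly after job7's end (X.end > 17:55) AND its start is strictly after job8's end (X.start > 19:25).
job4: end 22:30 > 17:55? ✓; start 21:05 > 19:25? ✓ → yes.
job5: end 08:35 > 17:55? ✗; start 08:10 > 19:25? ✗ → no.
job6: end 20:30 > 17:55? ✓; start 16:50 > 19:25? ✗ → no.
job9: end 11:25 > 17:55? ✗; start 08:10 > 19:25? ✗ → no.
Result: job4.

job4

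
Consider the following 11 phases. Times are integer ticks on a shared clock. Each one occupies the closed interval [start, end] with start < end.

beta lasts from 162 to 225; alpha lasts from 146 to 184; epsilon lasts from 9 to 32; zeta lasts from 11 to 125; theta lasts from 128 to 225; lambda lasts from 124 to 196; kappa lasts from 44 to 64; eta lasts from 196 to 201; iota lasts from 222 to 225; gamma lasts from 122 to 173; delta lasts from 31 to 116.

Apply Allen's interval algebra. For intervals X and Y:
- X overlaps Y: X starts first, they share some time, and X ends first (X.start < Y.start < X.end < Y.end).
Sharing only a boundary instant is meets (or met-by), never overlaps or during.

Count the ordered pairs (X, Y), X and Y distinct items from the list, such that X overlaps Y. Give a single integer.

11

Checking all 110 ordered pairs for relation 'overlaps'; matching pairs in alphabetical order:
(alpha, beta): alpha overlaps beta ✓
(epsilon, delta): epsilon overlaps delta ✓
(epsilon, zeta): epsilon overlaps zeta ✓
(gamma, alpha): gamma overlaps alpha ✓
(gamma, beta): gamma overlaps beta ✓
(gamma, lambda): gamma overlaps lambda ✓
(gamma, theta): gamma overlaps theta ✓
(lambda, beta): lambda overlaps beta ✓
(lambda, theta): lambda overlaps theta ✓
(zeta, gamma): zeta overlaps gamma ✓
(zeta, lambda): zeta overlaps lambda ✓
Count: 11.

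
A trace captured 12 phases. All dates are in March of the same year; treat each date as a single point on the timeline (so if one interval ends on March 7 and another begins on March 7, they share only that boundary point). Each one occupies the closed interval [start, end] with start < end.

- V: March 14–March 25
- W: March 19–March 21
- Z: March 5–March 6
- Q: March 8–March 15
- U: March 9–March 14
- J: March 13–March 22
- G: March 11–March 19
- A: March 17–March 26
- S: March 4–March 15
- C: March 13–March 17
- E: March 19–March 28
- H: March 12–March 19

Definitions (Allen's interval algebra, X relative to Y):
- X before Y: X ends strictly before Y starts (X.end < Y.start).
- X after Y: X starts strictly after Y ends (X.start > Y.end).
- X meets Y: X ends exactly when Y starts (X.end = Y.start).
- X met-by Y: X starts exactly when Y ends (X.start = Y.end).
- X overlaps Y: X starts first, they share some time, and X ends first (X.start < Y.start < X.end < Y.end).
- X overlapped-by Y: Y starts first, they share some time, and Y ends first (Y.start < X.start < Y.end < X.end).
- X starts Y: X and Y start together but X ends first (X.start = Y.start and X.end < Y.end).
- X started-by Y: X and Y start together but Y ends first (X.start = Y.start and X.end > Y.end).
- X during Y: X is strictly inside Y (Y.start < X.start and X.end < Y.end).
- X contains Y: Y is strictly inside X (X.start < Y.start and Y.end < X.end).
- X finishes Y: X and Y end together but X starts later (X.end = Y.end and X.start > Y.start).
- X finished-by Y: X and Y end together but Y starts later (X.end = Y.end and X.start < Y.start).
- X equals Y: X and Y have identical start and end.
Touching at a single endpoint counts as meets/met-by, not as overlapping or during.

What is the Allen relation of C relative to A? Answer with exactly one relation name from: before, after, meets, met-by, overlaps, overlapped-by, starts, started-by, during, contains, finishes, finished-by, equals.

C = [March 13, March 17]; A = [March 17, March 26].
Compare endpoints: C.start < A.start, C.start < A.end, C.end = A.start, C.end < A.end.
That pattern is 'meets'.

meets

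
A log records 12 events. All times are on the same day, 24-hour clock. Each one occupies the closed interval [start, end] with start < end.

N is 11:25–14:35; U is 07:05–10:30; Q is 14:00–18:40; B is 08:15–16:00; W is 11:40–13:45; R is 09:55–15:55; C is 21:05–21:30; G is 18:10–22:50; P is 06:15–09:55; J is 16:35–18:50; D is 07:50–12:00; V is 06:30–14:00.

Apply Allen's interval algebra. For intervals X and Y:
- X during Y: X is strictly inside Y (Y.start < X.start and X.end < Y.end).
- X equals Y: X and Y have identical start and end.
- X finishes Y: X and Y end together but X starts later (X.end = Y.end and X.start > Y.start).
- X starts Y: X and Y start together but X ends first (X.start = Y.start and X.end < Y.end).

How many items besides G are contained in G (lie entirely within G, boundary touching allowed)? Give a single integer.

Target G = [18:10, 22:50].
B [08:15, 16:00] → before → no.
C [21:05, 21:30] → during → counts.
D [07:50, 12:00] → before → no.
J [16:35, 18:50] → overlaps → no.
N [11:25, 14:35] → before → no.
P [06:15, 09:55] → before → no.
Q [14:00, 18:40] → overlaps → no.
R [09:55, 15:55] → before → no.
U [07:05, 10:30] → before → no.
V [06:30, 14:00] → before → no.
W [11:40, 13:45] → before → no.
Total: 1.

1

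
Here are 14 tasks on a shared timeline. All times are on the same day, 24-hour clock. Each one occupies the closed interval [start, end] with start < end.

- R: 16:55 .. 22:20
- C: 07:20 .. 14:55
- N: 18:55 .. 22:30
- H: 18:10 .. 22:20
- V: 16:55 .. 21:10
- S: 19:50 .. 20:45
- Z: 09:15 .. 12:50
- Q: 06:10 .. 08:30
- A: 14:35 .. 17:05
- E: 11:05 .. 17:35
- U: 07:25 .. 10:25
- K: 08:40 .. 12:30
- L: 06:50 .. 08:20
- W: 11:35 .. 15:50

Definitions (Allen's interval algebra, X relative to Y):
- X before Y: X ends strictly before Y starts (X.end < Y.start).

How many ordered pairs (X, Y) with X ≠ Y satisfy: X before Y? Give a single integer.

Checking all 182 ordered pairs for relation 'before'; matching pairs in alphabetical order:
(A, H): A before H ✓
(A, N): A before N ✓
(A, S): A before S ✓
(C, H): C before H ✓
(C, N): C before N ✓
(C, R): C before R ✓
(C, S): C before S ✓
(C, V): C before V ✓
(E, H): E before H ✓
(E, N): E before N ✓
(E, S): E before S ✓
(K, A): K before A ✓
(K, H): K before H ✓
(K, N): K before N ✓
(K, R): K before R ✓
(K, S): K before S ✓
(K, V): K before V ✓
(L, A): L before A ✓
(L, E): L before E ✓
(L, H): L before H ✓
(L, K): L before K ✓
(L, N): L before N ✓
(L, R): L before R ✓
(L, S): L before S ✓
... plus 32 further pairs not listed.
Count: 56.

56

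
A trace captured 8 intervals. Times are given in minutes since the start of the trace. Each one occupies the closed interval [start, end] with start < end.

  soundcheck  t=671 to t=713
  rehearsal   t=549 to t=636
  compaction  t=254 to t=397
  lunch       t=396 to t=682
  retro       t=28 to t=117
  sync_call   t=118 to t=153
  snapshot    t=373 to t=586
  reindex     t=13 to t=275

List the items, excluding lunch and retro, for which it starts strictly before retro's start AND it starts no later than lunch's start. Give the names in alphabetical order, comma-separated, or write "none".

Conditions: its start is strictly before retro's start (X.start < t=28) AND its start is no later than lunch's start (X.start <= t=396).
compaction: start t=254 < t=28? ✗; start t=254 <= t=396? ✓ → no.
rehearsal: start t=549 < t=28? ✗; start t=549 <= t=396? ✗ → no.
reindex: start t=13 < t=28? ✓; start t=13 <= t=396? ✓ → yes.
snapshot: start t=373 < t=28? ✗; start t=373 <= t=396? ✓ → no.
soundcheck: start t=671 < t=28? ✗; start t=671 <= t=396? ✗ → no.
sync_call: start t=118 < t=28? ✗; start t=118 <= t=396? ✓ → no.
Result: reindex.

reindex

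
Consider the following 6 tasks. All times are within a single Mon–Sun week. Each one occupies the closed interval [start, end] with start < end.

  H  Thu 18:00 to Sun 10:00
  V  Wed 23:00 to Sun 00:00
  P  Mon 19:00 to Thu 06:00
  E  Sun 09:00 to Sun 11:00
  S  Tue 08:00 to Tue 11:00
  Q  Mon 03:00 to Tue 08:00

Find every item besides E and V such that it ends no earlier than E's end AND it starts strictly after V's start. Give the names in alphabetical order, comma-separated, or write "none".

none

Conditions: its end is no earlier than E's end (X.end >= Sun 11:00) AND its start is strictly after V's start (X.start > Wed 23:00).
H: end Sun 10:00 >= Sun 11:00? ✗; start Thu 18:00 > Wed 23:00? ✓ → no.
P: end Thu 06:00 >= Sun 11:00? ✗; start Mon 19:00 > Wed 23:00? ✗ → no.
Q: end Tue 08:00 >= Sun 11:00? ✗; start Mon 03:00 > Wed 23:00? ✗ → no.
S: end Tue 11:00 >= Sun 11:00? ✗; start Tue 08:00 > Wed 23:00? ✗ → no.
Result: none.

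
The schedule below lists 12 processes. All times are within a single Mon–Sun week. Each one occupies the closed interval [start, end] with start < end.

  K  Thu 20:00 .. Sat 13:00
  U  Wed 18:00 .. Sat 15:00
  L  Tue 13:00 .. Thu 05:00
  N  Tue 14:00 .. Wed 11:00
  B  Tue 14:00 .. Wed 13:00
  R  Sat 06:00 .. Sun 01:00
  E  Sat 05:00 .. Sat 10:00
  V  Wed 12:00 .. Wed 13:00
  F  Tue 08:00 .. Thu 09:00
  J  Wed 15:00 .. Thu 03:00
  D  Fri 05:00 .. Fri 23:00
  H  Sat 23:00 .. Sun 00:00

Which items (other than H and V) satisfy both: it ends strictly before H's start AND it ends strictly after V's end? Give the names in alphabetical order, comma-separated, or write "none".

Conditions: its end is strictly before H's start (X.end < Sat 23:00) AND its end is strictly after V's end (X.end > Wed 13:00).
B: end Wed 13:00 < Sat 23:00? ✓; end Wed 13:00 > Wed 13:00? ✗ → no.
D: end Fri 23:00 < Sat 23:00? ✓; end Fri 23:00 > Wed 13:00? ✓ → yes.
E: end Sat 10:00 < Sat 23:00? ✓; end Sat 10:00 > Wed 13:00? ✓ → yes.
F: end Thu 09:00 < Sat 23:00? ✓; end Thu 09:00 > Wed 13:00? ✓ → yes.
J: end Thu 03:00 < Sat 23:00? ✓; end Thu 03:00 > Wed 13:00? ✓ → yes.
K: end Sat 13:00 < Sat 23:00? ✓; end Sat 13:00 > Wed 13:00? ✓ → yes.
L: end Thu 05:00 < Sat 23:00? ✓; end Thu 05:00 > Wed 13:00? ✓ → yes.
N: end Wed 11:00 < Sat 23:00? ✓; end Wed 11:00 > Wed 13:00? ✗ → no.
R: end Sun 01:00 < Sat 23:00? ✗; end Sun 01:00 > Wed 13:00? ✓ → no.
U: end Sat 15:00 < Sat 23:00? ✓; end Sat 15:00 > Wed 13:00? ✓ → yes.
Result: D, E, F, J, K, L, U.

D, E, F, J, K, L, U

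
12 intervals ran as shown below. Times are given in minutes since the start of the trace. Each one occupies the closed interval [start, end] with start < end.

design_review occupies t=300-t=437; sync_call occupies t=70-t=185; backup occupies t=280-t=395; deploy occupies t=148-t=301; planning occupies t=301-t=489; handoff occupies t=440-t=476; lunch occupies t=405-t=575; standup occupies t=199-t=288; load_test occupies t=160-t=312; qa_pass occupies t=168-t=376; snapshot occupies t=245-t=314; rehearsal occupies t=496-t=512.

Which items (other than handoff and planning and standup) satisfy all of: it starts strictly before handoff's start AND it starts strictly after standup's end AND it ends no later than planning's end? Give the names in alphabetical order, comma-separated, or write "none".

design_review

Conditions: its start is strictly before handoff's start (X.start < t=440) AND its start is strictly after standup's end (X.start > t=288) AND its end is no later than planning's end (X.end <= t=489).
backup: start t=280 < t=440? ✓; start t=280 > t=288? ✗; end t=395 <= t=489? ✓ → no.
deploy: start t=148 < t=440? ✓; start t=148 > t=288? ✗; end t=301 <= t=489? ✓ → no.
design_review: start t=300 < t=440? ✓; start t=300 > t=288? ✓; end t=437 <= t=489? ✓ → yes.
load_test: start t=160 < t=440? ✓; start t=160 > t=288? ✗; end t=312 <= t=489? ✓ → no.
lunch: start t=405 < t=440? ✓; start t=405 > t=288? ✓; end t=575 <= t=489? ✗ → no.
qa_pass: start t=168 < t=440? ✓; start t=168 > t=288? ✗; end t=376 <= t=489? ✓ → no.
rehearsal: start t=496 < t=440? ✗; start t=496 > t=288? ✓; end t=512 <= t=489? ✗ → no.
snapshot: start t=245 < t=440? ✓; start t=245 > t=288? ✗; end t=314 <= t=489? ✓ → no.
sync_call: start t=70 < t=440? ✓; start t=70 > t=288? ✗; end t=185 <= t=489? ✓ → no.
Result: design_review.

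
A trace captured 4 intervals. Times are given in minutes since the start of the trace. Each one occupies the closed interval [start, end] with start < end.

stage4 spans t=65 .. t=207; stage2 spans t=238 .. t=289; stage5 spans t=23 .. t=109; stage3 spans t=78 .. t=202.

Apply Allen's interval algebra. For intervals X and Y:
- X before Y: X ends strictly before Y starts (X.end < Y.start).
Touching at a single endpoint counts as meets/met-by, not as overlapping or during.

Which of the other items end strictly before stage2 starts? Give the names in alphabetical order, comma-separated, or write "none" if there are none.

Target stage2 = [t=238, t=289].
stage3 [t=78, t=202] → before → yes.
stage4 [t=65, t=207] → before → yes.
stage5 [t=23, t=109] → before → yes.
Result: stage3, stage4, stage5.

stage3, stage4, stage5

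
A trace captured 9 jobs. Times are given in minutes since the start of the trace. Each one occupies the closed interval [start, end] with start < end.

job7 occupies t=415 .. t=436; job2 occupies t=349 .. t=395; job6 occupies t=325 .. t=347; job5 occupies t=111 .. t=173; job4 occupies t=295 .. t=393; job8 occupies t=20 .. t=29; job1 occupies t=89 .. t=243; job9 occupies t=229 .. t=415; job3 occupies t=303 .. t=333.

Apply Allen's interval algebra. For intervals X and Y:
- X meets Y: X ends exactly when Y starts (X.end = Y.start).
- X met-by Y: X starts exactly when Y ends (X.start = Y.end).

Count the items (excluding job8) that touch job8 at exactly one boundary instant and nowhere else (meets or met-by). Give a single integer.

Target job8 = [t=20, t=29].
job1 [t=89, t=243] → after → no.
job2 [t=349, t=395] → after → no.
job3 [t=303, t=333] → after → no.
job4 [t=295, t=393] → after → no.
job5 [t=111, t=173] → after → no.
job6 [t=325, t=347] → after → no.
job7 [t=415, t=436] → after → no.
job9 [t=229, t=415] → after → no.
Total: 0.

0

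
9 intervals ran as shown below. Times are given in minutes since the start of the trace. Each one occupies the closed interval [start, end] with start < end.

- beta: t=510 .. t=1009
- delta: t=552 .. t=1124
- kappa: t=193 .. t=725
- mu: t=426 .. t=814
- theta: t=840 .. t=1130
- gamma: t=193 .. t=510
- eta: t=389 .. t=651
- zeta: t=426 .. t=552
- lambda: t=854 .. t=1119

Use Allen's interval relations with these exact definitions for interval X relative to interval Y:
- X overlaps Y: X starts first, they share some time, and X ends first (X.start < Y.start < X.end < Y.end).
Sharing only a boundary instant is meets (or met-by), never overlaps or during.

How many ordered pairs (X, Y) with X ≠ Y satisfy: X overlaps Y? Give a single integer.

16

Checking all 72 ordered pairs for relation 'overlaps'; matching pairs in alphabetical order:
(beta, delta): beta overlaps delta ✓
(beta, lambda): beta overlaps lambda ✓
(beta, theta): beta overlaps theta ✓
(delta, theta): delta overlaps theta ✓
(eta, beta): eta overlaps beta ✓
(eta, delta): eta overlaps delta ✓
(eta, mu): eta overlaps mu ✓
(gamma, eta): gamma overlaps eta ✓
(gamma, mu): gamma overlaps mu ✓
(gamma, zeta): gamma overlaps zeta ✓
(kappa, beta): kappa overlaps beta ✓
(kappa, delta): kappa overlaps delta ✓
(kappa, mu): kappa overlaps mu ✓
(mu, beta): mu overlaps beta ✓
(mu, delta): mu overlaps delta ✓
(zeta, beta): zeta overlaps beta ✓
Count: 16.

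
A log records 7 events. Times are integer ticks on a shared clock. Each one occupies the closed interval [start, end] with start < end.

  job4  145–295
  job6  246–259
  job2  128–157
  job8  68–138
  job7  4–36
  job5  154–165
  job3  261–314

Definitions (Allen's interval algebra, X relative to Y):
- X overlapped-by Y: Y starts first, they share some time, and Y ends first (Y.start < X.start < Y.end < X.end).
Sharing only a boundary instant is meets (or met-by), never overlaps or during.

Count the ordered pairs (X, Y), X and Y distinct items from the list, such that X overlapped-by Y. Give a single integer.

Checking all 42 ordered pairs for relation 'overlapped-by'; matching pairs in alphabetical order:
(job2, job8): job2 overlapped-by job8 ✓
(job3, job4): job3 overlapped-by job4 ✓
(job4, job2): job4 overlapped-by job2 ✓
(job5, job2): job5 overlapped-by job2 ✓
Count: 4.

4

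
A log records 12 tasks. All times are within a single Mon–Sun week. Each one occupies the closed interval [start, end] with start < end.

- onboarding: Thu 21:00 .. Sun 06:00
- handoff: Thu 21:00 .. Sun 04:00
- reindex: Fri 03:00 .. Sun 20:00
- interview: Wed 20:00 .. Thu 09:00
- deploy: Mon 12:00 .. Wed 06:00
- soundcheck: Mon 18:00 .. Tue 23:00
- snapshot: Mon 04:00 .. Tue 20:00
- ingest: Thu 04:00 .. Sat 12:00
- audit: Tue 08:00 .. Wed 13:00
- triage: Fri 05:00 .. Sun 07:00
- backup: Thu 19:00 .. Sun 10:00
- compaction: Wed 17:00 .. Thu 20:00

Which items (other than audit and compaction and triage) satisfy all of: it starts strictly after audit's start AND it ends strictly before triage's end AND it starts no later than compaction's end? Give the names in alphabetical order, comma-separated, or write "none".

ingest, interview

Conditions: its start is strictly after audit's start (X.start > Tue 08:00) AND its end is strictly before triage's end (X.end < Sun 07:00) AND its start is no later than compaction's end (X.start <= Thu 20:00).
backup: start Thu 19:00 > Tue 08:00? ✓; end Sun 10:00 < Sun 07:00? ✗; start Thu 19:00 <= Thu 20:00? ✓ → no.
deploy: start Mon 12:00 > Tue 08:00? ✗; end Wed 06:00 < Sun 07:00? ✓; start Mon 12:00 <= Thu 20:00? ✓ → no.
handoff: start Thu 21:00 > Tue 08:00? ✓; end Sun 04:00 < Sun 07:00? ✓; start Thu 21:00 <= Thu 20:00? ✗ → no.
ingest: start Thu 04:00 > Tue 08:00? ✓; end Sat 12:00 < Sun 07:00? ✓; start Thu 04:00 <= Thu 20:00? ✓ → yes.
interview: start Wed 20:00 > Tue 08:00? ✓; end Thu 09:00 < Sun 07:00? ✓; start Wed 20:00 <= Thu 20:00? ✓ → yes.
onboarding: start Thu 21:00 > Tue 08:00? ✓; end Sun 06:00 < Sun 07:00? ✓; start Thu 21:00 <= Thu 20:00? ✗ → no.
reindex: start Fri 03:00 > Tue 08:00? ✓; end Sun 20:00 < Sun 07:00? ✗; start Fri 03:00 <= Thu 20:00? ✗ → no.
snapshot: start Mon 04:00 > Tue 08:00? ✗; end Tue 20:00 < Sun 07:00? ✓; start Mon 04:00 <= Thu 20:00? ✓ → no.
soundcheck: start Mon 18:00 > Tue 08:00? ✗; end Tue 23:00 < Sun 07:00? ✓; start Mon 18:00 <= Thu 20:00? ✓ → no.
Result: ingest, interview.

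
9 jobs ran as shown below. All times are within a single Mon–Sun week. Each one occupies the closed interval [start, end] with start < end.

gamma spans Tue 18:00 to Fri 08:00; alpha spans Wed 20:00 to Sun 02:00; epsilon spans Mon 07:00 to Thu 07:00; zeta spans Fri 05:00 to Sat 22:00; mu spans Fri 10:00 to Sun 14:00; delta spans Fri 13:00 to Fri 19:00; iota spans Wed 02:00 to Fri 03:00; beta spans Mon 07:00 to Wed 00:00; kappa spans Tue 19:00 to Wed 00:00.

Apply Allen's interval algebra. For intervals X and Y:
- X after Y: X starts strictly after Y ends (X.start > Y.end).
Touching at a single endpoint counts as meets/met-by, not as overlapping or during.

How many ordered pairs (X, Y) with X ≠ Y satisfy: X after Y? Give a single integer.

18

Checking all 72 ordered pairs for relation 'after'; matching pairs in alphabetical order:
(alpha, beta): alpha after beta ✓
(alpha, kappa): alpha after kappa ✓
(delta, beta): delta after beta ✓
(delta, epsilon): delta after epsilon ✓
(delta, gamma): delta after gamma ✓
(delta, iota): delta after iota ✓
(delta, kappa): delta after kappa ✓
(iota, beta): iota after beta ✓
(iota, kappa): iota after kappa ✓
(mu, beta): mu after beta ✓
(mu, epsilon): mu after epsilon ✓
(mu, gamma): mu after gamma ✓
(mu, iota): mu after iota ✓
(mu, kappa): mu after kappa ✓
(zeta, beta): zeta after beta ✓
(zeta, epsilon): zeta after epsilon ✓
(zeta, iota): zeta after iota ✓
(zeta, kappa): zeta after kappa ✓
Count: 18.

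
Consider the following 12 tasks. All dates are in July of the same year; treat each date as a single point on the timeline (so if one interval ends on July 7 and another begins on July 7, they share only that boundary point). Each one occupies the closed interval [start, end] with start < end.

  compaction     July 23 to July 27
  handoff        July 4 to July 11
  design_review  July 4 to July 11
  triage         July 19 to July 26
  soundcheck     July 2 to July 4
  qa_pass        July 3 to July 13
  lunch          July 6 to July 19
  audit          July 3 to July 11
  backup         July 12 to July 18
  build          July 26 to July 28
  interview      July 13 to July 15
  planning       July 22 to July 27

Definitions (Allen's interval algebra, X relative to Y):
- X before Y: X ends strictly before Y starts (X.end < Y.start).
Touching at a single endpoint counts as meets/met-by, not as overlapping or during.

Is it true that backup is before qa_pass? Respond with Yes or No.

backup = [July 12, July 18], qa_pass = [July 3, July 13].
Actual relation of backup to qa_pass: overlapped-by.
Asked whether 'before' holds → No.

No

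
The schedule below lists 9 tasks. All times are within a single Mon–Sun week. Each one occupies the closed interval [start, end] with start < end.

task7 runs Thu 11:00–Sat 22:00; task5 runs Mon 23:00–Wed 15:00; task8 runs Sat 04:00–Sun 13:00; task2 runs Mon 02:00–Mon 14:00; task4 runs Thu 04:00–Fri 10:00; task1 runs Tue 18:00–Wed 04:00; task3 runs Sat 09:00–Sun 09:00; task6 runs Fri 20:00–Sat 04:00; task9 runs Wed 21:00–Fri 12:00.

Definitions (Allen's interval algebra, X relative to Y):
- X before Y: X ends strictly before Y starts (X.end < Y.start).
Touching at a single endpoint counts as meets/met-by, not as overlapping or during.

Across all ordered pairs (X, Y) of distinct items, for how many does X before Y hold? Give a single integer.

Checking all 72 ordered pairs for relation 'before'; matching pairs in alphabetical order:
(task1, task3): task1 before task3 ✓
(task1, task4): task1 before task4 ✓
(task1, task6): task1 before task6 ✓
(task1, task7): task1 before task7 ✓
(task1, task8): task1 before task8 ✓
(task1, task9): task1 before task9 ✓
(task2, task1): task2 before task1 ✓
(task2, task3): task2 before task3 ✓
(task2, task4): task2 before task4 ✓
(task2, task5): task2 before task5 ✓
(task2, task6): task2 before task6 ✓
(task2, task7): task2 before task7 ✓
(task2, task8): task2 before task8 ✓
(task2, task9): task2 before task9 ✓
(task4, task3): task4 before task3 ✓
(task4, task6): task4 before task6 ✓
(task4, task8): task4 before task8 ✓
(task5, task3): task5 before task3 ✓
(task5, task4): task5 before task4 ✓
(task5, task6): task5 before task6 ✓
(task5, task7): task5 before task7 ✓
(task5, task8): task5 before task8 ✓
(task5, task9): task5 before task9 ✓
(task6, task3): task6 before task3 ✓
... plus 3 further pairs not listed.
Count: 27.

27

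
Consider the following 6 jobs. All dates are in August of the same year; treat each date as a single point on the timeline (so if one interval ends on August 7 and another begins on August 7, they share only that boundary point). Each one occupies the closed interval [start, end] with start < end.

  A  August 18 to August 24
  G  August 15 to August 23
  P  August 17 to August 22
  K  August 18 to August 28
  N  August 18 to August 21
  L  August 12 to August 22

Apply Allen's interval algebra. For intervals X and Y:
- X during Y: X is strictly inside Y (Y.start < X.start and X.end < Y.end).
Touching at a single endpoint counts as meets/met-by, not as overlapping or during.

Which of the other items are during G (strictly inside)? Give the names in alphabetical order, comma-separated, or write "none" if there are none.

N, P

Target G = [August 15, August 23].
A [August 18, August 24] → overlapped-by → no.
K [August 18, August 28] → overlapped-by → no.
L [August 12, August 22] → overlaps → no.
N [August 18, August 21] → during → yes.
P [August 17, August 22] → during → yes.
Result: N, P.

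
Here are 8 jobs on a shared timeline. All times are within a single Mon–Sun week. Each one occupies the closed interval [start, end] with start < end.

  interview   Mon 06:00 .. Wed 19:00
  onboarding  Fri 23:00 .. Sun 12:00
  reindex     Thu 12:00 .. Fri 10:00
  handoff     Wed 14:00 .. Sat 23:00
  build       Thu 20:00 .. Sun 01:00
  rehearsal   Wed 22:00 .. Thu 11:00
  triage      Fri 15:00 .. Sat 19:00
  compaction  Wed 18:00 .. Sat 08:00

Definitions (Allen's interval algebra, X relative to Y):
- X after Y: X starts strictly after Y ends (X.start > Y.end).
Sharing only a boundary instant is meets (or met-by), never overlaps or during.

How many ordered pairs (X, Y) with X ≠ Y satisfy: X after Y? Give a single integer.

11

Checking all 56 ordered pairs for relation 'after'; matching pairs in alphabetical order:
(build, interview): build after interview ✓
(build, rehearsal): build after rehearsal ✓
(onboarding, interview): onboarding after interview ✓
(onboarding, rehearsal): onboarding after rehearsal ✓
(onboarding, reindex): onboarding after reindex ✓
(rehearsal, interview): rehearsal after interview ✓
(reindex, interview): reindex after interview ✓
(reindex, rehearsal): reindex after rehearsal ✓
(triage, interview): triage after interview ✓
(triage, rehearsal): triage after rehearsal ✓
(triage, reindex): triage after reindex ✓
Count: 11.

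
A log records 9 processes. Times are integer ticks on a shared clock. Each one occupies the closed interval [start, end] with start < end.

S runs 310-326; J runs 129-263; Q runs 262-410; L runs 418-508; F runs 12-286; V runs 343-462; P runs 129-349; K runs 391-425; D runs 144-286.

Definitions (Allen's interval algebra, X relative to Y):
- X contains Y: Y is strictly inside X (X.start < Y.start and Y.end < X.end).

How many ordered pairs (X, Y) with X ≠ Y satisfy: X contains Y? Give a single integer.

5

Checking all 72 ordered pairs for relation 'contains'; matching pairs in alphabetical order:
(F, J): F contains J ✓
(P, D): P contains D ✓
(P, S): P contains S ✓
(Q, S): Q contains S ✓
(V, K): V contains K ✓
Count: 5.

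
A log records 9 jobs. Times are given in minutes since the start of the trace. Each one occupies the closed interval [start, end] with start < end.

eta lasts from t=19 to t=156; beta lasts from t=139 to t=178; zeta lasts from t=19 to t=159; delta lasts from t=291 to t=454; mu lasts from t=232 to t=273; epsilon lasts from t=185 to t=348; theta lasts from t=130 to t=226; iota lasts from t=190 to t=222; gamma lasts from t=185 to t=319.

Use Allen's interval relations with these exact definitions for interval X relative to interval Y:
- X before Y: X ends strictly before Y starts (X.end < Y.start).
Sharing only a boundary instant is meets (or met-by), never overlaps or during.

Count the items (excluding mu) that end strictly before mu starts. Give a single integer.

Target mu = [t=232, t=273].
beta [t=139, t=178] → before → counts.
delta [t=291, t=454] → after → no.
epsilon [t=185, t=348] → contains → no.
eta [t=19, t=156] → before → counts.
gamma [t=185, t=319] → contains → no.
iota [t=190, t=222] → before → counts.
theta [t=130, t=226] → before → counts.
zeta [t=19, t=159] → before → counts.
Total: 5.

5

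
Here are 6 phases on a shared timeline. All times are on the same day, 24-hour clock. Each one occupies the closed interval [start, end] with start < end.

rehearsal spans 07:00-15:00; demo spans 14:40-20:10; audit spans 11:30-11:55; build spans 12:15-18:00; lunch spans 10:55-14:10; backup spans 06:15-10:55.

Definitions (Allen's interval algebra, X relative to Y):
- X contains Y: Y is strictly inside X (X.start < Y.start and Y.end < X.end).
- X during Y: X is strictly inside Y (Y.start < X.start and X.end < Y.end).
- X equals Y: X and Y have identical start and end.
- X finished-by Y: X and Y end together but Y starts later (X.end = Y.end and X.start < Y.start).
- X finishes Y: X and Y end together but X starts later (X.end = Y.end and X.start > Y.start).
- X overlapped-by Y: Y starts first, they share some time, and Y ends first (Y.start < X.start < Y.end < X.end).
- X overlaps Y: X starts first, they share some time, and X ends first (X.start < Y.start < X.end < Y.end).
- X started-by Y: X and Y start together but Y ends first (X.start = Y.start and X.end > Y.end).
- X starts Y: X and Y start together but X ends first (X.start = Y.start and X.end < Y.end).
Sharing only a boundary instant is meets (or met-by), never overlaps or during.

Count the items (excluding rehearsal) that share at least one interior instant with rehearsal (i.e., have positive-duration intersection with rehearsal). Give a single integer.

5

Target rehearsal = [07:00, 15:00].
audit [11:30, 11:55] → during → counts.
backup [06:15, 10:55] → overlaps → counts.
build [12:15, 18:00] → overlapped-by → counts.
demo [14:40, 20:10] → overlapped-by → counts.
lunch [10:55, 14:10] → during → counts.
Total: 5.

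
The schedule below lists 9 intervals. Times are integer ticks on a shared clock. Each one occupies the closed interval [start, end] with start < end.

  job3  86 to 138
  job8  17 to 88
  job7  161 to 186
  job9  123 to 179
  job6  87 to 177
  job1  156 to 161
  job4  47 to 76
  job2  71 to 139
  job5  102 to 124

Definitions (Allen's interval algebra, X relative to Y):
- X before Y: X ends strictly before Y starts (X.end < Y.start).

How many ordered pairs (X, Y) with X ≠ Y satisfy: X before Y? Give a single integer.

Checking all 72 ordered pairs for relation 'before'; matching pairs in alphabetical order:
(job2, job1): job2 before job1 ✓
(job2, job7): job2 before job7 ✓
(job3, job1): job3 before job1 ✓
(job3, job7): job3 before job7 ✓
(job4, job1): job4 before job1 ✓
(job4, job3): job4 before job3 ✓
(job4, job5): job4 before job5 ✓
(job4, job6): job4 before job6 ✓
(job4, job7): job4 before job7 ✓
(job4, job9): job4 before job9 ✓
(job5, job1): job5 before job1 ✓
(job5, job7): job5 before job7 ✓
(job8, job1): job8 before job1 ✓
(job8, job5): job8 before job5 ✓
(job8, job7): job8 before job7 ✓
(job8, job9): job8 before job9 ✓
Count: 16.

16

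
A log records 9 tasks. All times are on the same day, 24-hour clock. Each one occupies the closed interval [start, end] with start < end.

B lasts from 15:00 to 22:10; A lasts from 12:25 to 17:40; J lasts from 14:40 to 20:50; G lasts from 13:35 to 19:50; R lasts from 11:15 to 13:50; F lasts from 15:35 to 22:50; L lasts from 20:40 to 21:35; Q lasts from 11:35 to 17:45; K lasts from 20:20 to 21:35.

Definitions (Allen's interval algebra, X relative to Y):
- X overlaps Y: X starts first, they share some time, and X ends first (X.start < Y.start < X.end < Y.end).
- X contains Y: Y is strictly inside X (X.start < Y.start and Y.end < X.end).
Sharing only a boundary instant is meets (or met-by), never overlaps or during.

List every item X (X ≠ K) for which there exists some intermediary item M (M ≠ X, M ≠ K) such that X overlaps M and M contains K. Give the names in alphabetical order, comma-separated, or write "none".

A, B, G, J, Q

Target K = [20:20, 21:35].
Intermediaries M with M contains K: B, F.
Via B — items with X overlaps B: A, G, J, Q.
Via F — items with X overlaps F: A, B, G, J, Q.
Union: A, B, G, J, Q.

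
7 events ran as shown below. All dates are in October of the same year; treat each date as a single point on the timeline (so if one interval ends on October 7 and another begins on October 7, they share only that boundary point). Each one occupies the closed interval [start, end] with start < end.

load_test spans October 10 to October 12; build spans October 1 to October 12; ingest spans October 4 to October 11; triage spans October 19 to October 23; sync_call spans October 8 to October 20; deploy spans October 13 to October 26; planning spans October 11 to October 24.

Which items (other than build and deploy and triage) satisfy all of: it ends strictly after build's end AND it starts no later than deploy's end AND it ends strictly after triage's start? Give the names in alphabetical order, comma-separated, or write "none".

planning, sync_call

Conditions: its end is strictly after build's end (X.end > October 12) AND its start is no later than deploy's end (X.start <= October 26) AND its end is strictly after triage's start (X.end > October 19).
ingest: end October 11 > October 12? ✗; start October 4 <= October 26? ✓; end October 11 > October 19? ✗ → no.
load_test: end October 12 > October 12? ✗; start October 10 <= October 26? ✓; end October 12 > October 19? ✗ → no.
planning: end October 24 > October 12? ✓; start October 11 <= October 26? ✓; end October 24 > October 19? ✓ → yes.
sync_call: end October 20 > October 12? ✓; start October 8 <= October 26? ✓; end October 20 > October 19? ✓ → yes.
Result: planning, sync_call.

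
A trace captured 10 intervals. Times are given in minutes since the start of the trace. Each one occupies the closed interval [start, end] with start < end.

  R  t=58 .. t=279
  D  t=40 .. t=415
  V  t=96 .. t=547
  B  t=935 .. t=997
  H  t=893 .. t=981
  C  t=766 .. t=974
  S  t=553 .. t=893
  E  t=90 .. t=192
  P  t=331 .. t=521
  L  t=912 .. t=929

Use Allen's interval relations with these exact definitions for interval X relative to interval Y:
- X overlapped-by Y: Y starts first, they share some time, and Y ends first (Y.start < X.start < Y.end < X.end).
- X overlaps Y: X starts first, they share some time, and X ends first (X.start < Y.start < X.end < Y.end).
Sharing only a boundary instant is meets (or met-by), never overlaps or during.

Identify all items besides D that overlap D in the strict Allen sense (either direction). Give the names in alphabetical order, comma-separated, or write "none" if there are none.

P, V

Target D = [t=40, t=415].
B [t=935, t=997] → after → no.
C [t=766, t=974] → after → no.
E [t=90, t=192] → during → no.
H [t=893, t=981] → after → no.
L [t=912, t=929] → after → no.
P [t=331, t=521] → overlapped-by → yes.
R [t=58, t=279] → during → no.
S [t=553, t=893] → after → no.
V [t=96, t=547] → overlapped-by → yes.
Result: P, V.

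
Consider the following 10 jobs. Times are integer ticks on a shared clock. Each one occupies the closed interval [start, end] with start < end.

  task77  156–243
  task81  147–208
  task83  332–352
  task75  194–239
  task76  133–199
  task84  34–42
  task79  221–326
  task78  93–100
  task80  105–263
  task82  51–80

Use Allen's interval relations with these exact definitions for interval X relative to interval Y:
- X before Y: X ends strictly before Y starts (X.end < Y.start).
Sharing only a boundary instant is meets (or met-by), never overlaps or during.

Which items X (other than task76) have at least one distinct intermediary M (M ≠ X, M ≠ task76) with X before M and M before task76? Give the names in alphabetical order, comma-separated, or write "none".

Target task76 = [133, 199].
Intermediaries M with M before task76: task78, task82, task84.
Via task78 — items with X before task78: task82, task84.
Via task82 — items with X before task82: task84.
Via task84 — items with X before task84: none.
Union: task82, task84.

task82, task84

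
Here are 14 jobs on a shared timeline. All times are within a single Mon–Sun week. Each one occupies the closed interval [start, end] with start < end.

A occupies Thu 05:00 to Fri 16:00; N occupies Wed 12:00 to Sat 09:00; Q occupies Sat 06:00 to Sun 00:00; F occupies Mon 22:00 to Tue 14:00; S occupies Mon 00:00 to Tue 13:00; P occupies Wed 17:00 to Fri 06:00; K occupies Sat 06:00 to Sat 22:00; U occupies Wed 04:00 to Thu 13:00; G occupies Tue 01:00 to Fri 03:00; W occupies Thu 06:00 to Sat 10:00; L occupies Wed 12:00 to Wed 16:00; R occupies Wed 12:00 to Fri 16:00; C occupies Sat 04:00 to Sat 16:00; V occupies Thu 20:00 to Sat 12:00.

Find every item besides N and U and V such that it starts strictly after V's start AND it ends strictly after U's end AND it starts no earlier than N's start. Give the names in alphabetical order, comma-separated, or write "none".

Conditions: its start is strictly after V's start (X.start > Thu 20:00) AND its end is strictly after U's end (X.end > Thu 13:00) AND its start is no earlier than N's start (X.start >= Wed 12:00).
A: start Thu 05:00 > Thu 20:00? ✗; end Fri 16:00 > Thu 13:00? ✓; start Thu 05:00 >= Wed 12:00? ✓ → no.
C: start Sat 04:00 > Thu 20:00? ✓; end Sat 16:00 > Thu 13:00? ✓; start Sat 04:00 >= Wed 12:00? ✓ → yes.
F: start Mon 22:00 > Thu 20:00? ✗; end Tue 14:00 > Thu 13:00? ✗; start Mon 22:00 >= Wed 12:00? ✗ → no.
G: start Tue 01:00 > Thu 20:00? ✗; end Fri 03:00 > Thu 13:00? ✓; start Tue 01:00 >= Wed 12:00? ✗ → no.
K: start Sat 06:00 > Thu 20:00? ✓; end Sat 22:00 > Thu 13:00? ✓; start Sat 06:00 >= Wed 12:00? ✓ → yes.
L: start Wed 12:00 > Thu 20:00? ✗; end Wed 16:00 > Thu 13:00? ✗; start Wed 12:00 >= Wed 12:00? ✓ → no.
P: start Wed 17:00 > Thu 20:00? ✗; end Fri 06:00 > Thu 13:00? ✓; start Wed 17:00 >= Wed 12:00? ✓ → no.
Q: start Sat 06:00 > Thu 20:00? ✓; end Sun 00:00 > Thu 13:00? ✓; start Sat 06:00 >= Wed 12:00? ✓ → yes.
R: start Wed 12:00 > Thu 20:00? ✗; end Fri 16:00 > Thu 13:00? ✓; start Wed 12:00 >= Wed 12:00? ✓ → no.
S: start Mon 00:00 > Thu 20:00? ✗; end Tue 13:00 > Thu 13:00? ✗; start Mon 00:00 >= Wed 12:00? ✗ → no.
W: start Thu 06:00 > Thu 20:00? ✗; end Sat 10:00 > Thu 13:00? ✓; start Thu 06:00 >= Wed 12:00? ✓ → no.
Result: C, K, Q.

C, K, Q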